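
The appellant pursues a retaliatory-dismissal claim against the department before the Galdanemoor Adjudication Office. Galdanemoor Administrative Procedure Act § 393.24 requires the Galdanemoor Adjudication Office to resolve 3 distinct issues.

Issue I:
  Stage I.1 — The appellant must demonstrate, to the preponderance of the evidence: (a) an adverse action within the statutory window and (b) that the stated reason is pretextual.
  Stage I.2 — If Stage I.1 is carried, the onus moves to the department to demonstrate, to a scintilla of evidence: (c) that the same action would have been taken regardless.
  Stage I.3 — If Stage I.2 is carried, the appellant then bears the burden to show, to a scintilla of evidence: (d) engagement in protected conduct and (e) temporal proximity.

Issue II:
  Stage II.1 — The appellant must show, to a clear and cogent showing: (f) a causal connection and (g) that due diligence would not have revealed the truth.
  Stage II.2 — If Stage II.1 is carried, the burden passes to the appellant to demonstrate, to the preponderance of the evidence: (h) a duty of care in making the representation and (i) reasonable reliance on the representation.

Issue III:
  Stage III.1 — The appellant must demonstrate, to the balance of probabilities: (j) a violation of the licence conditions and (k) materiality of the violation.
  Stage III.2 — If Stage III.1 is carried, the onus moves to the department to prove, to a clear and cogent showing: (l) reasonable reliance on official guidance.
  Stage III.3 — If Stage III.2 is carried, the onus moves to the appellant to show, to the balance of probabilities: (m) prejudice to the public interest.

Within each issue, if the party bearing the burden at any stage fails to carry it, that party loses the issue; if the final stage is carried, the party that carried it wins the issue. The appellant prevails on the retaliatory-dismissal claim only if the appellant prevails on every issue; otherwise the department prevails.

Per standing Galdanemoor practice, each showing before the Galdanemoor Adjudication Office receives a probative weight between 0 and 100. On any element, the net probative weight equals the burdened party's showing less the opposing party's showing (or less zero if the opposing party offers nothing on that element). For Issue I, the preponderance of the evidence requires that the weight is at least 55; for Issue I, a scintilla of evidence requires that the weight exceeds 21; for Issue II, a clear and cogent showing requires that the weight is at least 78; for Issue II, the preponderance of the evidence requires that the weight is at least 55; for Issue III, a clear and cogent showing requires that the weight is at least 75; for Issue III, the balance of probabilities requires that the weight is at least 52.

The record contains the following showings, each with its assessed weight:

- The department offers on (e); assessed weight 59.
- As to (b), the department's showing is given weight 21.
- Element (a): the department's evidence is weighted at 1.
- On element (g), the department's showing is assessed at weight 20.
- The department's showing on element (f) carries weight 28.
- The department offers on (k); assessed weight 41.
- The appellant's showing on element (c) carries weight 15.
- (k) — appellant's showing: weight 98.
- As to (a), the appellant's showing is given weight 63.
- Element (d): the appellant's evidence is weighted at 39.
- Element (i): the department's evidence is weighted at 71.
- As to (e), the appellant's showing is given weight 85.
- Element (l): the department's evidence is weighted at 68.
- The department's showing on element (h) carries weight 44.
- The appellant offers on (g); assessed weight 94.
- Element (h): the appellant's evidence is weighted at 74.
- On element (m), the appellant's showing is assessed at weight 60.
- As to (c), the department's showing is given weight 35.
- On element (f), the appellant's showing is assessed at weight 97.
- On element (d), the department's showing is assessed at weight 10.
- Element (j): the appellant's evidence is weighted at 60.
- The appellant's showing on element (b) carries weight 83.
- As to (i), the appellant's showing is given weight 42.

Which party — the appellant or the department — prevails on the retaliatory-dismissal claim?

department

— Issue I —
Stage I.1 — burden on appellant; standard: the preponderance of the evidence (weight is at least 55).
    (a): 63 − 1 = 62 ≥ 55 [met]
    (b): 83 − 21 = 62 ≥ 55 [met]
  Stage I.1 carried; the burden shifts to the department.
Stage I.2 — burden on department; standard: a scintilla of evidence (weight exceeds 21).
    (c): 35 − 15 = 20 ≤ 21 [not met]
  Not every element is met, so the department fails to carry Stage I.2.
So the appellant prevails on this issue.
— Issue II —
Stage II.1 — burden on appellant; standard: a clear and cogent showing (weight is at least 78).
    (f): 97 − 28 = 69 < 78 [not met]
    (g): 94 − 20 = 74 < 78 [not met]
  Stage II.1 not carried; the appellant fails its burden.
The analysis ends at Stage II.1; the department prevails on this issue.
— Issue III —
Stage III.1 — burden on appellant; standard: the balance of probabilities (weight is at least 52).
    (j): 60 ≥ 52 [met]
    (k): 98 − 41 = 57 ≥ 52 [met]
  Stage III.1 carried; the burden shifts to the department.
Stage III.2 — burden on department; standard: a clear and cogent showing (weight is at least 75).
    (l): 68 < 75 [not met]
  Stage III.2 not carried; the department fails its burden.
The appellant prevails on this issue.
Per-issue: Issue I → appellant; Issue II → department; Issue III → appellant. The appellant must prevail on every issue; overall, the department prevails.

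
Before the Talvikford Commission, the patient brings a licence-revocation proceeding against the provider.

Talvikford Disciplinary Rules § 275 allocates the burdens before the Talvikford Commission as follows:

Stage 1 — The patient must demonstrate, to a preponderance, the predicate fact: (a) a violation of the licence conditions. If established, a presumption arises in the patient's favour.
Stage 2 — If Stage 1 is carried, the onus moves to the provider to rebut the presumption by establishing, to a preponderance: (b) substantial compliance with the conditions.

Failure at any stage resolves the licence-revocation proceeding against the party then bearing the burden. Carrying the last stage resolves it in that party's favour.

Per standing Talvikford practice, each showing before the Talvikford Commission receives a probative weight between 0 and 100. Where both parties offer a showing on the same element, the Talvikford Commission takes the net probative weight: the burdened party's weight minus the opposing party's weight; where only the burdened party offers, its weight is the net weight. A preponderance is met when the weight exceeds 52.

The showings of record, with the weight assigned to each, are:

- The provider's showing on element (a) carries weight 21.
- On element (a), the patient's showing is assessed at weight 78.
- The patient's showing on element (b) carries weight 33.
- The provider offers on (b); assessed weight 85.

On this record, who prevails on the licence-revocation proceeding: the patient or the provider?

patient

Stage 1 (patient, a preponderance, weight exceeds 52): (a) net 78−21=57 > 52 — meets.
  The patient carries Stage 1; the provider now bears the burden.
Stage 2 (provider, a preponderance, weight exceeds 52): (b) net 85−33=52 ≤ 52 — fails.
  Stage 2 not carried; the provider fails its burden.
The analysis ends at Stage 2; the patient prevails.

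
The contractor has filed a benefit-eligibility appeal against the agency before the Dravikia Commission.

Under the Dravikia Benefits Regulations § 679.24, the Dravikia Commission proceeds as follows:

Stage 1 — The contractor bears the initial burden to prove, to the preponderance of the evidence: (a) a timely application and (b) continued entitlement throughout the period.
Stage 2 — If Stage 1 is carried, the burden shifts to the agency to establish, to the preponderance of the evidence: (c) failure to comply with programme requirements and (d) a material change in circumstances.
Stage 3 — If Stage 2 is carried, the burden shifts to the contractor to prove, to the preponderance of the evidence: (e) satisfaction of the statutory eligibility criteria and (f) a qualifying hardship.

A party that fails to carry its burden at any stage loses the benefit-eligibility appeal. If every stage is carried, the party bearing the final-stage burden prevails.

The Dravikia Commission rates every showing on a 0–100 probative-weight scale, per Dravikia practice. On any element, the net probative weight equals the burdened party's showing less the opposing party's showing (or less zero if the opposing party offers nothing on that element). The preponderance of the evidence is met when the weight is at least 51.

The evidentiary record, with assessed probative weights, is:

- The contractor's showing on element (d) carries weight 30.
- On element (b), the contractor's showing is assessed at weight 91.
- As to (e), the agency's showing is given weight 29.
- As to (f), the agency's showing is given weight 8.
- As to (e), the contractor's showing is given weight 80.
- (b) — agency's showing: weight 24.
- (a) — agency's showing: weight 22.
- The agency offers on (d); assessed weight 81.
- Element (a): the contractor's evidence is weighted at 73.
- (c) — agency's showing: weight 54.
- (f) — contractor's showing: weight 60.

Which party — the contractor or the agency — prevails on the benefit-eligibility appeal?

Stage 1 — burden on contractor; standard: the preponderance of the evidence (weight is at least 51).
    (a): 73 − 22 = 51 ≥ 51 [met]
    (b): 91 − 24 = 67 ≥ 51 [met]
  The contractor carries Stage 1; the agency now bears the burden.
Stage 2 — burden on agency; standard: the preponderance of the evidence (weight is at least 51).
    (c): 54 ≥ 51 [met]
    (d): 81 − 30 = 51 ≥ 51 [met]
  The agency carries Stage 2; the contractor now bears the burden.
Stage 3 — burden on contractor; standard: the preponderance of the evidence (weight is at least 51).
    (e): 80 − 29 = 51 ≥ 51 [met]
    (f): 60 − 8 = 52 ≥ 51 [met]
  All elements met at the final stage.
With every stage satisfied, the contractor prevails.

contractor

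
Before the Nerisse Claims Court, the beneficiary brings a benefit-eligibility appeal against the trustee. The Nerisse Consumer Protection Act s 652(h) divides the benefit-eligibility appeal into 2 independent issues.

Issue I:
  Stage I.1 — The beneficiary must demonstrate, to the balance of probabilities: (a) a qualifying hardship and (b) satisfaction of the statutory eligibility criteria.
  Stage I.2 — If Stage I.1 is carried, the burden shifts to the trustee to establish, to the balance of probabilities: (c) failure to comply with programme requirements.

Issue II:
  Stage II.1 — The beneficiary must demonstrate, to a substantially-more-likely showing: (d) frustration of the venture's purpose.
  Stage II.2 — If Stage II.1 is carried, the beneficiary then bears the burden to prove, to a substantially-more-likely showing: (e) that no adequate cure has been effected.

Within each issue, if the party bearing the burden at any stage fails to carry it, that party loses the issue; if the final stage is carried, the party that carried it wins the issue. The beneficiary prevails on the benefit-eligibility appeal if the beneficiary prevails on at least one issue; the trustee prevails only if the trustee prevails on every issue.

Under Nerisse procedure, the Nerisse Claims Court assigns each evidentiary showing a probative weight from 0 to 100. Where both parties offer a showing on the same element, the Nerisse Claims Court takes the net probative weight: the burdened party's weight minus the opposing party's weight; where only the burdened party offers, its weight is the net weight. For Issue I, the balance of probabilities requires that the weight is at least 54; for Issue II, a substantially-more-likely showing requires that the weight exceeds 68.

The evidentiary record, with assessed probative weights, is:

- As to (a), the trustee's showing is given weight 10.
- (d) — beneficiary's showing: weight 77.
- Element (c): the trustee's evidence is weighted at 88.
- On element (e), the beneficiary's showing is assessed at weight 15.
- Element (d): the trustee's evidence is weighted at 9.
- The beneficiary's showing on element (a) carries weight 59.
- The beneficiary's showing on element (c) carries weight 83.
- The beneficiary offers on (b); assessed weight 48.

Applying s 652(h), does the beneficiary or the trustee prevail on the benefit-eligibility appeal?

— Issue I —
At Stage I.1 the beneficiary must meet the balance of probabilities (weight is at least 54): on (a) the weight is 59 less the opposing 10 gives net 49, which does not reach 54, so (a) does not meet the standard; on (b) the weight is 48, < 54, so (b) does not meet the standard.
  The beneficiary does not carry Stage I.1.
So the trustee prevails on this issue.
— Issue II —
At Stage II.1 the beneficiary must meet a substantially-more-likely showing (weight exceeds 68): on (d) the weight is 77 less the opposing 9 gives net 68, which does not exceed 68, so (d) does not meet the standard.
  Not every element is met, so the beneficiary fails to carry Stage II.1.
So the trustee prevails on this issue.
Per-issue: Issue I → trustee; Issue II → trustee. The beneficiary must prevail on at least one issue; overall, the trustee prevails.

trustee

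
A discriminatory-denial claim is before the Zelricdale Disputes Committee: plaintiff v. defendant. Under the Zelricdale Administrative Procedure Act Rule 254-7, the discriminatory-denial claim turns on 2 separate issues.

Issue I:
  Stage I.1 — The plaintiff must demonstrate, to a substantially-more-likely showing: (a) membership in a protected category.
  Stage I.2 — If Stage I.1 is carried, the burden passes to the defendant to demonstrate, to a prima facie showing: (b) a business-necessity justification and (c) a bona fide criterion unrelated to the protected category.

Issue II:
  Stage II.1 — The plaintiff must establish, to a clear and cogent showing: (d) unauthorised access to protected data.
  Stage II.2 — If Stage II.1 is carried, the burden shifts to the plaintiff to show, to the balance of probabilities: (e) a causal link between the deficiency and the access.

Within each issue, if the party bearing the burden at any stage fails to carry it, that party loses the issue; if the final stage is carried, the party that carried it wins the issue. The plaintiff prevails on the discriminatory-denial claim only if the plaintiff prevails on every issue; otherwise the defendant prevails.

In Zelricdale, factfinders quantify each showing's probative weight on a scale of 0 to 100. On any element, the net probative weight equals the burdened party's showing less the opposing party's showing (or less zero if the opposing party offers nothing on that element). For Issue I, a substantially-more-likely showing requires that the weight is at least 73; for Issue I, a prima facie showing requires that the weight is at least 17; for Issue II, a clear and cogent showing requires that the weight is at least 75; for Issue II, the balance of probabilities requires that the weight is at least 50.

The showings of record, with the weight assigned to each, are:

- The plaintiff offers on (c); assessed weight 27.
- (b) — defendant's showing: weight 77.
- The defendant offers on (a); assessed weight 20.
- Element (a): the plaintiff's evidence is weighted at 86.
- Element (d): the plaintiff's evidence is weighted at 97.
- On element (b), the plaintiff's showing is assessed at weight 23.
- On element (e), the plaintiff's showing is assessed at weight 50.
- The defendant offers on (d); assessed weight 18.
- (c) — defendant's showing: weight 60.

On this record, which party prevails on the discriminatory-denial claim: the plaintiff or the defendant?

defendant

— Issue I —
Stage I.1 — burden on plaintiff; standard: a substantially-more-likely showing (weight is at least 73).
    (a): 86 − 20 = 66 < 73 [not met]
  Stage I.1 not carried; the plaintiff fails its burden.
The defendant prevails on this issue.
— Issue II —
At Stage II.1 the plaintiff must meet a clear and cogent showing (weight is at least 75): on (d) the weight is 97 less the opposing 18 gives net 79, which does reach 75, so (d) meets the standard.
  Stage II.1 is satisfied; the plaintiff continues to bear the burden.
At Stage II.2 the plaintiff must meet the balance of probabilities (weight is at least 50): on (e) the weight is 50, which does reach 50, so (e) meets the standard.
  All elements met at the final stage.
With every stage satisfied, the plaintiff prevails on this issue.
Per-issue: Issue I → defendant; Issue II → plaintiff. The plaintiff must prevail on every issue; overall, the defendant prevails.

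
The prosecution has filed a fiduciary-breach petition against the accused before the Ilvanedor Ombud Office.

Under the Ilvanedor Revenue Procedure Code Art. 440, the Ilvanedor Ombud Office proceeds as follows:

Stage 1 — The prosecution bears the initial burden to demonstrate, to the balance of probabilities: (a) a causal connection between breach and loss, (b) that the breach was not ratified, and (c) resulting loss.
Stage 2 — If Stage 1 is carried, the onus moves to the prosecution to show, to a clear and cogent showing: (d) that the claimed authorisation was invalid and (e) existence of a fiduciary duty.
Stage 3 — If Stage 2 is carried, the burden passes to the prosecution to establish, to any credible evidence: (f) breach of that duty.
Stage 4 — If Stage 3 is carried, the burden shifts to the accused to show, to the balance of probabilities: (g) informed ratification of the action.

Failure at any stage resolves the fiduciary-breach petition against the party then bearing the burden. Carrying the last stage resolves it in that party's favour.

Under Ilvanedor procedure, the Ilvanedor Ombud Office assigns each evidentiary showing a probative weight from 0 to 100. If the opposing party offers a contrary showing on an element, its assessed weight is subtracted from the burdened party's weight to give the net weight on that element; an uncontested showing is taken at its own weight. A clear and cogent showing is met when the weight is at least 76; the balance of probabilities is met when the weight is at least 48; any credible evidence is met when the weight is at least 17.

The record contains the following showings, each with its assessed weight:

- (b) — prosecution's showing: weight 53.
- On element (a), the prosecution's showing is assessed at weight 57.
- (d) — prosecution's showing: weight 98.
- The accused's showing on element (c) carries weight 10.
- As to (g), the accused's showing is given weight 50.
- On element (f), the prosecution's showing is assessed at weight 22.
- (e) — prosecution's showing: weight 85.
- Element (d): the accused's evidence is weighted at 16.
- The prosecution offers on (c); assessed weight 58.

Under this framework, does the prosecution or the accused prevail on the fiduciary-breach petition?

Stage 1 — burden on prosecution; standard: the balance of probabilities (weight is at least 48).
    (a): 57 ≥ 48 [met]
    (b): 53 ≥ 48 [met]
    (c): 58 − 10 = 48 ≥ 48 [met]
  Stage 1 carried; the burden remains with the prosecution.
Stage 2 — burden on prosecution; standard: a clear and cogent showing (weight is at least 76).
    (d): 98 − 16 = 82 ≥ 76 [met]
    (e): 85 ≥ 76 [met]
  All elements met. The prosecution retains the burden for Stage 3.
Stage 3 — burden on prosecution; standard: any credible evidence (weight is at least 17).
    (f): 22 ≥ 17 [met]
  The prosecution carries Stage 3; the accused now bears the burden.
Stage 4 — burden on accused; standard: the balance of probabilities (weight is at least 48).
    (g): 50 ≥ 48 [met]
  Stage 4 carried; the final stage is satisfied.
All stages carried — the accused prevails.

accused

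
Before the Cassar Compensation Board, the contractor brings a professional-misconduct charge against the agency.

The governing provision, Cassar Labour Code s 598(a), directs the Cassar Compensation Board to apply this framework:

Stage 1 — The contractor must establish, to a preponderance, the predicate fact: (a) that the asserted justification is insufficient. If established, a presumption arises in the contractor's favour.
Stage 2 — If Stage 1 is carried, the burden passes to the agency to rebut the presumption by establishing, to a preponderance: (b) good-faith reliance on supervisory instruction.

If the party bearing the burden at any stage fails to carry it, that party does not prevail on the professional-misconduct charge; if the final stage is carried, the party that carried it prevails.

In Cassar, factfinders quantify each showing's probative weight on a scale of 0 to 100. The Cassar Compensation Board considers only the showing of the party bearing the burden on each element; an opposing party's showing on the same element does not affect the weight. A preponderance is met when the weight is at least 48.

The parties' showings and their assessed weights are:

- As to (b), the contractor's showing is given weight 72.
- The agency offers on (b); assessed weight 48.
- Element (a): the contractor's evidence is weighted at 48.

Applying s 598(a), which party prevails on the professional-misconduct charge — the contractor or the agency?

Stage 1 (contractor, a preponderance, weight is at least 48): (a) 48 ≥ 48 — meets.
  All elements met. The burden passes to the agency.
Stage 2 (agency, a preponderance, weight is at least 48): (b) 48 (contractor's 72 disregarded) ≥ 48 — meets.
  All elements met at the final stage.
All stages carried — the agency prevails.

agency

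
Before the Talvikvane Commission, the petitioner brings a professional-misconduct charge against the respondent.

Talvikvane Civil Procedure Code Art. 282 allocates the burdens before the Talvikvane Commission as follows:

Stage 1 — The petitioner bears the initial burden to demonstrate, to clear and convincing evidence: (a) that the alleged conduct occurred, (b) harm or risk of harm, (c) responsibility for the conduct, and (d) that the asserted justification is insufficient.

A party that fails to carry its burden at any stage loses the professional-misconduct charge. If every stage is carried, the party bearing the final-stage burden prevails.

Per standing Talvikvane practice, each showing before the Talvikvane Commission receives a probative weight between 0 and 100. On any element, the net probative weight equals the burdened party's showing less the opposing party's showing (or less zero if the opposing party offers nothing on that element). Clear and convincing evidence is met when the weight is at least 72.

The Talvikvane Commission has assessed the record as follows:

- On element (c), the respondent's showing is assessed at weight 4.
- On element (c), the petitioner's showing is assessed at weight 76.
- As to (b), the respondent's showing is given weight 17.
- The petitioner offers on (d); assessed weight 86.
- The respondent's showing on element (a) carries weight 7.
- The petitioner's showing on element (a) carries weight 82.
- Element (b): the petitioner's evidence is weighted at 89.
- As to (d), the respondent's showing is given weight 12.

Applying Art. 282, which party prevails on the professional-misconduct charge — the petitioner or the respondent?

Stage 1 (petitioner, clear and convincing evidence, weight is at least 72): (a) net 82−7=75 ≥ 72 — meets; (b) net 89−17=72 ≥ 72 — meets; (c) net 76−4=72 ≥ 72 — meets; (d) net 86−12=74 ≥ 72 — meets.
  All elements met at the final stage.
With every stage satisfied, the petitioner prevails.

petitioner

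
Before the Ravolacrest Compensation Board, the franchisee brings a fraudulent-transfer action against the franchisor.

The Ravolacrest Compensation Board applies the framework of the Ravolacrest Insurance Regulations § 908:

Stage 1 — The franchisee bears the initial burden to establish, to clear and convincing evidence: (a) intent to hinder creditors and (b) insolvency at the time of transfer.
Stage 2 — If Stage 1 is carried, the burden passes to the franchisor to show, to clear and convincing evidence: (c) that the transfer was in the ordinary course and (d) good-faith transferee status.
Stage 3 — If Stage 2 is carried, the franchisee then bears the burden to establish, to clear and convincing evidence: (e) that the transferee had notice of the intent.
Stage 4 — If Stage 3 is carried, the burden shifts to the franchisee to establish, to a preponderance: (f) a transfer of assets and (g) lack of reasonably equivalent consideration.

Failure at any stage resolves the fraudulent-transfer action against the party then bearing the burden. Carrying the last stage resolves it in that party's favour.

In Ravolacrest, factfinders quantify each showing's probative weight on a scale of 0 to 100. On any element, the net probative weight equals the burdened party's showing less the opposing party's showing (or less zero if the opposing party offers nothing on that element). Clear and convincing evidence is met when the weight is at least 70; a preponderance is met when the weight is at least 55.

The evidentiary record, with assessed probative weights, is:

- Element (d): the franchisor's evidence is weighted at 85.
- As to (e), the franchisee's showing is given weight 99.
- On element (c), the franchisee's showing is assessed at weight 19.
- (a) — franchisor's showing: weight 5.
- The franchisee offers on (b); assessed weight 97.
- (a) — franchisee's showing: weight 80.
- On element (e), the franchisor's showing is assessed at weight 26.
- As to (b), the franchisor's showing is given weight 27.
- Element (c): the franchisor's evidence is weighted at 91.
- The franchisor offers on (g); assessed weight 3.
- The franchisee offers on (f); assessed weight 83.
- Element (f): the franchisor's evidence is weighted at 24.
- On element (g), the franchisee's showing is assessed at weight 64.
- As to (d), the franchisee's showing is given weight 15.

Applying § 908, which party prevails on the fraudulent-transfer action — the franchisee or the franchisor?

Stage 1 (franchisee, clear and convincing evidence, weight is at least 70): (a) net 80−5=75 ≥ 70 — meets; (b) net 97−27=70 ≥ 70 — meets.
  The franchisee carries Stage 1; the franchisor now bears the burden.
Stage 2 (franchisor, clear and convincing evidence, weight is at least 70): (c) net 91−19=72 ≥ 70 — meets; (d) net 85−15=70 ≥ 70 — meets.
  Stage 2 is satisfied; the onus moves to the franchisee.
Stage 3 (franchisee, clear and convincing evidence, weight is at least 70): (e) net 99−26=73 ≥ 70 — meets.
  Stage 3 carried; the burden remains with the franchisee.
Stage 4 (franchisee, a preponderance, weight is at least 55): (f) net 83−24=59 ≥ 55 — meets; (g) net 64−3=61 ≥ 55 — meets.
  The franchisee carries the last stage.
All stages carried — the franchisee prevails.

franchisee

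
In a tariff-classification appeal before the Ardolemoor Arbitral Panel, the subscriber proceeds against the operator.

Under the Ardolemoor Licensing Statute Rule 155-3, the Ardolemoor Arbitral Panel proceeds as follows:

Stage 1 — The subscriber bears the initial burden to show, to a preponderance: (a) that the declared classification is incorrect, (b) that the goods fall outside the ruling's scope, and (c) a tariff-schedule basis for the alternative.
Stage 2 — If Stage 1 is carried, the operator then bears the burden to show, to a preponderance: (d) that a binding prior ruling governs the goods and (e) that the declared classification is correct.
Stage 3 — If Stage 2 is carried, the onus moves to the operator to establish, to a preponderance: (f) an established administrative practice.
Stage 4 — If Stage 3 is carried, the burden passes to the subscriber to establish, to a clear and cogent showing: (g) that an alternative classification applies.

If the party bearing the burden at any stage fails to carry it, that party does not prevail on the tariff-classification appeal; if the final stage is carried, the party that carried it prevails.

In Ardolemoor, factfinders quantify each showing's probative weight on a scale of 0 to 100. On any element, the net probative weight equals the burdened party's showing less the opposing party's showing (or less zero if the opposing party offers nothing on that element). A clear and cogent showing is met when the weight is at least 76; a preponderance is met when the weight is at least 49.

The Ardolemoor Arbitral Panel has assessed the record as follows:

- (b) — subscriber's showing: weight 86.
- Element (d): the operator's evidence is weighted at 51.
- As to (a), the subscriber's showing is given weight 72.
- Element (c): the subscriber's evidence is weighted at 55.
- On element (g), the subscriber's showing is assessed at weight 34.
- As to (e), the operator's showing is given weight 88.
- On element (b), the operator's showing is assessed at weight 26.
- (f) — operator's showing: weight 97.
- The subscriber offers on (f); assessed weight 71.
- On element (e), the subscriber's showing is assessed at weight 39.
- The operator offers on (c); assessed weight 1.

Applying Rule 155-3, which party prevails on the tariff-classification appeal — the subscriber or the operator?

Stage 1 (subscriber, a preponderance, weight is at least 49): (a) 72 ≥ 49 — meets; (b) net 86−26=60 ≥ 49 — meets; (c) net 55−1=54 ≥ 49 — meets.
  Stage 1 carried; the burden shifts to the operator.
Stage 2 (operator, a preponderance, weight is at least 49): (d) 51 ≥ 49 — meets; (e) net 88−39=49 ≥ 49 — meets.
  Stage 2 carried; the burden remains with the operator.
Stage 3 (operator, a preponderance, weight is at least 49): (f) net 97−71=26 < 49 — fails.
  Stage 3 not carried; the operator fails its burden.
The analysis ends at Stage 3; the subscriber prevails.

subscriber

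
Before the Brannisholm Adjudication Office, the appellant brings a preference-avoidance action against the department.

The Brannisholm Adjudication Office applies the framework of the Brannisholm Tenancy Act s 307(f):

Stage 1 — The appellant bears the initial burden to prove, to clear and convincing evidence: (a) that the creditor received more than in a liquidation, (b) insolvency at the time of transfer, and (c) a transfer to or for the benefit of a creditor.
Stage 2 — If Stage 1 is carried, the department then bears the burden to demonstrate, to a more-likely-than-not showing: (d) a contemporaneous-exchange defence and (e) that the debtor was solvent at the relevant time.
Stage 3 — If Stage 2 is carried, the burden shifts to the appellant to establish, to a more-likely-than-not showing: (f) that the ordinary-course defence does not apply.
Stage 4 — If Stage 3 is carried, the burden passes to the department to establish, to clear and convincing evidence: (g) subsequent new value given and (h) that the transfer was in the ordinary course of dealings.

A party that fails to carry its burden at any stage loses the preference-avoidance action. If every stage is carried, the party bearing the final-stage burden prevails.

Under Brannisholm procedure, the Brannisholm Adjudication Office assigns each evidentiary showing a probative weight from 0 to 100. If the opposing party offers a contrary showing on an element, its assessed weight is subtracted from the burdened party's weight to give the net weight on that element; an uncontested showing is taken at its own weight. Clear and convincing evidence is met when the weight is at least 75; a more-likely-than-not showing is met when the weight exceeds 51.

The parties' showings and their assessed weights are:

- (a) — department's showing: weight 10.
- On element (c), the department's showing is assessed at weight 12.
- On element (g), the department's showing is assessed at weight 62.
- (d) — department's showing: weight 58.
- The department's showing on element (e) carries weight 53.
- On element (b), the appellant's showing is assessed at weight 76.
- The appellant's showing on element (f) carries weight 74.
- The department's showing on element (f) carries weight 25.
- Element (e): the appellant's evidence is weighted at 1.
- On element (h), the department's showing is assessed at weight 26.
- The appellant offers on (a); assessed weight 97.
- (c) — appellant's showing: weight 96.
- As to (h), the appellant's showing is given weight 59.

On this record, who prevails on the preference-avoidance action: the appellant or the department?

department

Stage 1 (appellant, clear and convincing evidence, weight is at least 75): (a) net 97−10=87 ≥ 75 — meets; (b) 76 ≥ 75 — meets; (c) net 96−12=84 ≥ 75 — meets.
  The appellant carries Stage 1; the department now bears the burden.
Stage 2 (department, a more-likely-than-not showing, weight exceeds 51): (d) 58 > 51 — meets; (e) net 53−1=52 > 51 — meets.
  All elements met. The burden passes to the appellant.
Stage 3 (appellant, a more-likely-than-not showing, weight exceeds 51): (f) net 74−25=49 ≤ 51 — fails.
  The appellant does not carry Stage 3.
The department prevails.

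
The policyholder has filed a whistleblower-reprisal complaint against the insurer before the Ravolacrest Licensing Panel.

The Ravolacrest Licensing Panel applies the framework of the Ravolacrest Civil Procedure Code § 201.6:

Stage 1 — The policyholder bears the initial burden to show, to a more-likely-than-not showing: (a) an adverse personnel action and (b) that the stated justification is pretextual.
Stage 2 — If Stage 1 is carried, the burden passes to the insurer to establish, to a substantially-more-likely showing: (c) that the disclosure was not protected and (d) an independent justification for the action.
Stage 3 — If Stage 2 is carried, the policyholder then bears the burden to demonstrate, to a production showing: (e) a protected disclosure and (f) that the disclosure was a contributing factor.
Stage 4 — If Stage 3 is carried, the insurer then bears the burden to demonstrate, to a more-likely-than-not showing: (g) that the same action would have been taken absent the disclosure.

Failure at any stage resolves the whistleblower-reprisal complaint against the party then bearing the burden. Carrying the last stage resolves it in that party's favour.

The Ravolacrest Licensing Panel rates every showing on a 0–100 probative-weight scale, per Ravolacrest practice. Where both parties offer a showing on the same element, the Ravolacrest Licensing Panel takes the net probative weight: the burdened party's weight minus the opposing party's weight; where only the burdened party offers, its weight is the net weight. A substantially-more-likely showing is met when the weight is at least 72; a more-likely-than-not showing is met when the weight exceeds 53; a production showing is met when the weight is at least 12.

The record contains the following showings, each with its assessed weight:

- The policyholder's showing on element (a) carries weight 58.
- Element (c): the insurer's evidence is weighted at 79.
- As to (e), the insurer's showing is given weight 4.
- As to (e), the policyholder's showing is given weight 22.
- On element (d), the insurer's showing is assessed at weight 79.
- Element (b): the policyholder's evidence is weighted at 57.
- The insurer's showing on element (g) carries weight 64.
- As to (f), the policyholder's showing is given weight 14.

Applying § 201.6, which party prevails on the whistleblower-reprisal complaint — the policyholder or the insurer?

Stage 1 (policyholder, a more-likely-than-not showing, weight exceeds 53): (a) 58 > 53 — meets; (b) 57 > 53 — meets.
  Stage 1 carried; the burden shifts to the insurer.
Stage 2 (insurer, a substantially-more-likely showing, weight is at least 72): (c) 79 ≥ 72 — meets; (d) 79 ≥ 72 — meets.
  The insurer carries Stage 2; the policyholder now bears the burden.
Stage 3 (policyholder, a production showing, weight is at least 12): (e) net 22−4=18 ≥ 12 — meets; (f) 14 ≥ 12 — meets.
  The policyholder carries Stage 3; the insurer now bears the burden.
Stage 4 (insurer, a more-likely-than-not showing, weight exceeds 53): (g) 64 > 53 — meets.
  Stage 4 carried; the final stage is satisfied.
With every stage satisfied, the insurer prevails.

insurer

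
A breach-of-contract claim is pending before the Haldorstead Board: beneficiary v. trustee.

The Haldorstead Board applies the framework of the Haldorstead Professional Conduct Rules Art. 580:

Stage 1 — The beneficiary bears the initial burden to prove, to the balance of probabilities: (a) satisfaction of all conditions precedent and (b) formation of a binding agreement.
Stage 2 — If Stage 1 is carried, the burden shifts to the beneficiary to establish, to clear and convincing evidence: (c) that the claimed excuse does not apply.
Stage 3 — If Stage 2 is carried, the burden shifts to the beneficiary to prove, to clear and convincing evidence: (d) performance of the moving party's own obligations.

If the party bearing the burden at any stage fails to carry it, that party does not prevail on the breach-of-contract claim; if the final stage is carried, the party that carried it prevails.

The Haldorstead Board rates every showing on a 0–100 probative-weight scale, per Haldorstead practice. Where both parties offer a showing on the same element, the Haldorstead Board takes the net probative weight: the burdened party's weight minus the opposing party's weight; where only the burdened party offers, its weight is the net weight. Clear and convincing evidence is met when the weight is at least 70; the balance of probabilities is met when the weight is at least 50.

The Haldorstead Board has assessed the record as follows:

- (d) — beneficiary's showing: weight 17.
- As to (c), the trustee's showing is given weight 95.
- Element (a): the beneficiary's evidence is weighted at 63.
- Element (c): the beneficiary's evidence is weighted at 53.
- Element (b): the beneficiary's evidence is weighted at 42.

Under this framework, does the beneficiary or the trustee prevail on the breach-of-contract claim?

trustee

At Stage 1 the beneficiary must meet the balance of probabilities (weight is at least 50): on (a) the weight is 63, ≥ 50, so (a) meets the standard; on (b) the weight is 42, < 50, so (b) does not meet the standard.
  Stage 1 not carried; the beneficiary fails its burden.
The trustee prevails.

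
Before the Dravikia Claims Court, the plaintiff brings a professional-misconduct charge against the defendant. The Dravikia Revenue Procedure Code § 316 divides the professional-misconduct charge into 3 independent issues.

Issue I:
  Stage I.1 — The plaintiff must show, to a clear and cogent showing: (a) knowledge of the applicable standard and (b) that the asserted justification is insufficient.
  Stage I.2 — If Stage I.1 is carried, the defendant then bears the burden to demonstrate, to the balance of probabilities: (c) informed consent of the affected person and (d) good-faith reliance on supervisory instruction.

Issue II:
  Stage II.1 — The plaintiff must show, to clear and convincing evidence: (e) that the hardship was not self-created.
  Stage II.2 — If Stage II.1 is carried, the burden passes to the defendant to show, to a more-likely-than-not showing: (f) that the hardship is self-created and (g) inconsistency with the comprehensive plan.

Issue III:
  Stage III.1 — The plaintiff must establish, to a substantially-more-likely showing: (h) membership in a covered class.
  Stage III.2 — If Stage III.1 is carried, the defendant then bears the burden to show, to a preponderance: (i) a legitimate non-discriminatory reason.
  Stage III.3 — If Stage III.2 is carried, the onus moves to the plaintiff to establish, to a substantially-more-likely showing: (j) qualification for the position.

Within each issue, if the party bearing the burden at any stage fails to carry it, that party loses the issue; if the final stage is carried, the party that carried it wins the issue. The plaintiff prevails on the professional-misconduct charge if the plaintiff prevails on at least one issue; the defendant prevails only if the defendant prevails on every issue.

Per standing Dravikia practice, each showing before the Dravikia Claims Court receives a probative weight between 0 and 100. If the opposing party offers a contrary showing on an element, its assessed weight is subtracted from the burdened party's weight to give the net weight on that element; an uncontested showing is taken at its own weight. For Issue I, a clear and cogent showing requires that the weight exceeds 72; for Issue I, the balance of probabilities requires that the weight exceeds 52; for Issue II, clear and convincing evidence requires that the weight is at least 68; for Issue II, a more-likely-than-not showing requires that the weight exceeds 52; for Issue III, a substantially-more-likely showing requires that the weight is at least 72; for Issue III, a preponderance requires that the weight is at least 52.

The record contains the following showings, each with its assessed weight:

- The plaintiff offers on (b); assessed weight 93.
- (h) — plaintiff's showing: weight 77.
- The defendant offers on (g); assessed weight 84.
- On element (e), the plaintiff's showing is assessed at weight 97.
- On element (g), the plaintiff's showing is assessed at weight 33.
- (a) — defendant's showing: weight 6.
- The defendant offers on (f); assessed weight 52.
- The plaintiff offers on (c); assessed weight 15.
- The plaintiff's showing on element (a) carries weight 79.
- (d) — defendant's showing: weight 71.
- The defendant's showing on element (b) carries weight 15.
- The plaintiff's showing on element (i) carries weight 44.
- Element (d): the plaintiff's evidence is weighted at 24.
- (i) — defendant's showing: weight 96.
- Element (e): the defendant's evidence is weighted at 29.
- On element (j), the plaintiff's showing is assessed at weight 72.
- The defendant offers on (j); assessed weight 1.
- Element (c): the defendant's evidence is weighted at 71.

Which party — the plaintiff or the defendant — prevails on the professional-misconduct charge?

plaintiff

— Issue I —
Stage I.1 — burden on plaintiff; standard: a clear and cogent showing (weight exceeds 72).
    (a): 79 − 6 = 73 > 72 [met]
    (b): 93 − 15 = 78 > 72 [met]
  Stage I.1 is satisfied; the onus moves to the defendant.
Stage I.2 — burden on defendant; standard: the balance of probabilities (weight exceeds 52).
    (c): 71 − 15 = 56 > 52 [met]
    (d): 71 − 24 = 47 ≤ 52 [not met]
  The defendant does not carry Stage I.2.
The plaintiff prevails on this issue.
— Issue II —
Stage II.1 — burden on plaintiff; standard: clear and convincing evidence (weight is at least 68).
    (e): 97 − 29 = 68 ≥ 68 [met]
  Stage II.1 is satisfied; the onus moves to the defendant.
Stage II.2 — burden on defendant; standard: a more-likely-than-not showing (weight exceeds 52).
    (f): 52 ≤ 52 [not met]
    (g): 84 − 33 = 51 ≤ 52 [not met]
  Not every element is met, so the defendant fails to carry Stage II.2.
So the plaintiff prevails on this issue.
— Issue III —
At Stage III.1 the plaintiff must meet a substantially-more-likely showing (weight is at least 72): on (h) the weight is 77, which does reach 72, so (h) meets the standard.
  Stage III.1 is satisfied; the onus moves to the defendant.
At Stage III.2 the defendant must meet a preponderance (weight is at least 52): on (i) the weight is 96 less the opposing 44 gives net 52, ≥ 52, so (i) meets the standard.
  Stage III.2 carried; the burden shifts to the plaintiff.
At Stage III.3 the plaintiff must meet a substantially-more-likely showing (weight is at least 72): on (j) the weight is 72 less the opposing 1 gives net 71, which does not reach 72, so (j) does not meet the standard.
  Stage III.3 not carried; the plaintiff fails its burden.
So the defendant prevails on this issue.
Per-issue: Issue I → plaintiff; Issue II → plaintiff; Issue III → defendant. The plaintiff must prevail on at least one issue; overall, the plaintiff prevails.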